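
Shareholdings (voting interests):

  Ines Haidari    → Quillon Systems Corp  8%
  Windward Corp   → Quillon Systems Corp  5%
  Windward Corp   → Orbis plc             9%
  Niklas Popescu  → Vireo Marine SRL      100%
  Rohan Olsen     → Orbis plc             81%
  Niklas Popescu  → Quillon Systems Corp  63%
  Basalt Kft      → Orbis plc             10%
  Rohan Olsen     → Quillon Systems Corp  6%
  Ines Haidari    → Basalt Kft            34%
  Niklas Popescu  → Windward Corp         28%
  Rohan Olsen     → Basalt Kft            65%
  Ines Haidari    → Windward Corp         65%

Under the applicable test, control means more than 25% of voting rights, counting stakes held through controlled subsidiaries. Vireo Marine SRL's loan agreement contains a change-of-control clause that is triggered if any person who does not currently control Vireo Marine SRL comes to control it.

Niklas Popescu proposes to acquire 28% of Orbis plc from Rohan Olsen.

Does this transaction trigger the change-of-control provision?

No

The purchase adds only to Niklas's holdings (Rohan's stake shrinks), so Niklas is the only person who could newly come to control Vireo.
Niklas holds 100% of Vireo, so Niklas controls Vireo.
So Niklas already controls Vireo before the transaction.
After the purchase, Niklas holds 28% of Orbis directly, and Rohan's stake falls to 53%.
Niklas controlled Vireo already, so this is not a new person acquiring control; every other person's position is unchanged or reduced.
No new person acquires control, so the clause is not triggered.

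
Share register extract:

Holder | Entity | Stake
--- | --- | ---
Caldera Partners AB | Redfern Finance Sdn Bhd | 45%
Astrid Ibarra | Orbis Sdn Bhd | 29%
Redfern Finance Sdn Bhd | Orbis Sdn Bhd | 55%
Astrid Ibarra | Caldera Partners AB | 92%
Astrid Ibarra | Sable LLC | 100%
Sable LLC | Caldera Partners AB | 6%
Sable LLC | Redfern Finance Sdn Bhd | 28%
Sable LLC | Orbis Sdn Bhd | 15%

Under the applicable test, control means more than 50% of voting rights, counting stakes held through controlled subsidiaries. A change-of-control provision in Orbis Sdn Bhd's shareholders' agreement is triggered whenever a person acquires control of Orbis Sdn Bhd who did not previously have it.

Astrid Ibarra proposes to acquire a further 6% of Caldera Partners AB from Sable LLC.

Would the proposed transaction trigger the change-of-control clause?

The purchase adds only to Astrid's holdings (Sable's stake shrinks), so Astrid is the only person who could newly come to control Orbis.
Astrid holds 100% of Sable, so Astrid controls Sable.
Astrid and Sable together hold 92% + 6% = 98% of Caldera, so Astrid controls Caldera.
Sable and Caldera together hold 28% + 45% = 73% of Redfern, so Astrid controls Redfern.
Astrid and Sable and Redfern together hold 29% + 15% + 55% = 99% of Orbis, so Astrid controls Orbis.
So Astrid already controls Orbis before the transaction.
After the purchase, Astrid's direct stake in Caldera rises to 92% + 6% = 98%, and Sable's stake falls to 0%.
Astrid controlled Orbis already, so this is not a new person acquiring control; every other person's position is unchanged or reduced.
No new person acquires control, so the clause is not triggered.

No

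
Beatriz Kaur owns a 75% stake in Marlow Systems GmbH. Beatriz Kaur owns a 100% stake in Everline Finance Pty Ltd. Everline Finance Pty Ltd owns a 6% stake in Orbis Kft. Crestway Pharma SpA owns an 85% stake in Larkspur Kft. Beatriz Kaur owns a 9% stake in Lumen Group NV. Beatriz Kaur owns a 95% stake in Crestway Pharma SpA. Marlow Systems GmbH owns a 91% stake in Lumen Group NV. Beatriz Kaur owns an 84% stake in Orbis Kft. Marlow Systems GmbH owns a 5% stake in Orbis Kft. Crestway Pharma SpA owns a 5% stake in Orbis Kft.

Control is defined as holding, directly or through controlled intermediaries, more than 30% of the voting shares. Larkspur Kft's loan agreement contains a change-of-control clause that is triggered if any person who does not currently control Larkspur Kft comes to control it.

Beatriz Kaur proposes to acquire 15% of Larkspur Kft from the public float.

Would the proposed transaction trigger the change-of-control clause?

No

The purchase changes only Beatriz's holdings, so Beatriz is the only person who could newly come to control Larkspur.
Beatriz holds 95% of Crestway, so Beatriz controls Crestway.
Crestway holds 85% of Larkspur, so Beatriz controls Larkspur.
So Beatriz already controls Larkspur before the transaction.
After the purchase, Beatriz holds 15% of Larkspur directly.
Beatriz controlled Larkspur already, so this is not a new person acquiring control; every other person's position is unchanged or reduced.
No new person acquires control, so the clause is not triggered.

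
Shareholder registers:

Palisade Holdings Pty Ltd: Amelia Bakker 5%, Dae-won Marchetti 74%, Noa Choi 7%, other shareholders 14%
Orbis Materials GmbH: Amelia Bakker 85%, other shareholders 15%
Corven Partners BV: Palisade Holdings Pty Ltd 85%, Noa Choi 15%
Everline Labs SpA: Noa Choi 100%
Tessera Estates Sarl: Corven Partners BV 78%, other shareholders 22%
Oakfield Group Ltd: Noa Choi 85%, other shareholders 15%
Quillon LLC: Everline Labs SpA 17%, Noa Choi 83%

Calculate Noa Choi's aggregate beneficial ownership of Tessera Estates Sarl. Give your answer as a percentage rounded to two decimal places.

16.34%

Noa reaches Tessera along 2 paths.
Via Palisade → Corven: 7% × 85% × 78% = 4.641%.
Via Corven: 15% × 78% = 11.7%.
Total: 4.641% + 11.7% = 16.341%.
Rounded: 16.34%.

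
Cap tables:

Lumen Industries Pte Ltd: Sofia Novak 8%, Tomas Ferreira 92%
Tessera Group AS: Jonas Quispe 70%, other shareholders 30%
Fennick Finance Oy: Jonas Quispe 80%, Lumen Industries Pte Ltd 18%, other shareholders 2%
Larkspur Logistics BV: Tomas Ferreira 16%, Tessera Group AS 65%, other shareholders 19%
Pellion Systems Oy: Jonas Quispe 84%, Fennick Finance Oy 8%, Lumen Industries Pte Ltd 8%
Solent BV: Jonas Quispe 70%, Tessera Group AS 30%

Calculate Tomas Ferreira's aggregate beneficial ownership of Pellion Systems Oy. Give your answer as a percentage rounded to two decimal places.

8.68%

Tomas reaches Pellion along 2 paths.
Via Lumen → Fennick: 92% × 18% × 8% = 1.3248%.
Via Lumen: 92% × 8% = 7.36%.
Total: 1.3248% + 7.36% = 8.6848%.
Rounded: 8.68%.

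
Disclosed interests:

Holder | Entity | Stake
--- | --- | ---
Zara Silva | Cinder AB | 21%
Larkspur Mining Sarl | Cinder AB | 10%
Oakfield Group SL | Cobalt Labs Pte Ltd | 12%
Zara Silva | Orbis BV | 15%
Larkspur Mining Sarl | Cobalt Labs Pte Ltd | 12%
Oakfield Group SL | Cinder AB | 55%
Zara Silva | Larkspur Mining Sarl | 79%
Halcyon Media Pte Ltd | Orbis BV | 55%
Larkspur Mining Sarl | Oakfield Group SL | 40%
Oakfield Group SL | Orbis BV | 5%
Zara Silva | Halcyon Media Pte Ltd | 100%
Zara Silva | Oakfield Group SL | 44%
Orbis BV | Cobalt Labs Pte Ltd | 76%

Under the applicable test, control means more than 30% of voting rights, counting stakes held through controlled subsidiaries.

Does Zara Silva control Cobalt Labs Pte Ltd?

Zara holds 79% of Larkspur, so Zara controls Larkspur.
Zara holds 100% of Halcyon, so Zara controls Halcyon.
Larkspur and Zara together hold 40% + 44% = 84% of Oakfield, so Zara controls Oakfield.
Oakfield and Halcyon and Zara together hold 5% + 55% + 15% = 75% of Orbis, so Zara controls Orbis.
Orbis and Oakfield and Larkspur together hold 76% + 12% + 12% = 100% of Cobalt, so Zara controls Cobalt.

Yes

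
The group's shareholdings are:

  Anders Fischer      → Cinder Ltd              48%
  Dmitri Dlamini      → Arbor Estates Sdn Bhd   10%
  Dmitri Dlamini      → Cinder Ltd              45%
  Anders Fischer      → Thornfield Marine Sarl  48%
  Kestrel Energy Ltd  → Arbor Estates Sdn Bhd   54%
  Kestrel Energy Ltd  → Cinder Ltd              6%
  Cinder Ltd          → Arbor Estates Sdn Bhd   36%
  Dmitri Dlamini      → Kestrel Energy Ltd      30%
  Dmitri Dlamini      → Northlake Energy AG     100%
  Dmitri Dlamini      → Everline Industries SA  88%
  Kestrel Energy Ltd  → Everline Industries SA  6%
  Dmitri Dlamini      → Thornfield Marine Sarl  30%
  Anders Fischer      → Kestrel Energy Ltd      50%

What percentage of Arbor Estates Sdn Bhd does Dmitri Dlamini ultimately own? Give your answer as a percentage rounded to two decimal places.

Dmitri reaches Arbor along 4 paths.
Via Kestrel: 30% × 54% = 16.2%.
Direct stake: 10% = 10%.
Via Cinder: 45% × 36% = 16.2%.
Via Kestrel → Cinder: 30% × 6% × 36% = 0.648%.
Total: 16.2% + 10% + 16.2% + 0.648% = 43.048%.
Rounded: 43.05%.

43.05%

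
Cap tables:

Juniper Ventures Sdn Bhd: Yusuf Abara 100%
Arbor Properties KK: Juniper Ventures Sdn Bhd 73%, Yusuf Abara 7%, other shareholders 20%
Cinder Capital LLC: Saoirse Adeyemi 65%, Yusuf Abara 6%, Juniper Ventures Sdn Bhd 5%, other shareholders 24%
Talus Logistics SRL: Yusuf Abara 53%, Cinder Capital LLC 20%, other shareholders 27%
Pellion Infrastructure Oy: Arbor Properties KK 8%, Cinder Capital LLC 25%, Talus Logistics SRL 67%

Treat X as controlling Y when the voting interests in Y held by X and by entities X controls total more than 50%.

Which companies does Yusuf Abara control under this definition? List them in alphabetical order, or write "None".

Yusuf holds 100% of Juniper, so Yusuf controls Juniper.
Juniper and Yusuf together hold 73% + 7% = 80% of Arbor, so Yusuf controls Arbor.
Yusuf holds 53% of Talus, so Yusuf controls Talus.
Arbor and Talus together hold 8% + 67% = 75% of Pellion, so Yusuf controls Pellion.
No other company's threshold is met.

Arbor Properties KK, Juniper Ventures Sdn Bhd, Pellion Infrastructure Oy, Talus Logistics SRL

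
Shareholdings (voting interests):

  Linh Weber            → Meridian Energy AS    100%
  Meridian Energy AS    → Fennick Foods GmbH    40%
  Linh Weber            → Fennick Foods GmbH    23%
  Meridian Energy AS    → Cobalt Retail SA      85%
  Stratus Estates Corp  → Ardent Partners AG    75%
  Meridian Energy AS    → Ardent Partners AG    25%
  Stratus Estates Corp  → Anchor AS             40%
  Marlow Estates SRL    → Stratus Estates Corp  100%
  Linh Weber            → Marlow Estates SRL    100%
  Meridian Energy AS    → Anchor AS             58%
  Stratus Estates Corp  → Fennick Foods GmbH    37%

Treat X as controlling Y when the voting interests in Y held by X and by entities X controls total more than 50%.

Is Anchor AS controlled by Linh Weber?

Yes

Linh holds 100% of Marlow, so Linh controls Marlow.
Marlow holds 100% of Stratus, so Linh controls Stratus.
Linh holds 100% of Meridian, so Linh controls Meridian.
Meridian and Stratus together hold 58% + 40% = 98% of Anchor, so Linh controls Anchor.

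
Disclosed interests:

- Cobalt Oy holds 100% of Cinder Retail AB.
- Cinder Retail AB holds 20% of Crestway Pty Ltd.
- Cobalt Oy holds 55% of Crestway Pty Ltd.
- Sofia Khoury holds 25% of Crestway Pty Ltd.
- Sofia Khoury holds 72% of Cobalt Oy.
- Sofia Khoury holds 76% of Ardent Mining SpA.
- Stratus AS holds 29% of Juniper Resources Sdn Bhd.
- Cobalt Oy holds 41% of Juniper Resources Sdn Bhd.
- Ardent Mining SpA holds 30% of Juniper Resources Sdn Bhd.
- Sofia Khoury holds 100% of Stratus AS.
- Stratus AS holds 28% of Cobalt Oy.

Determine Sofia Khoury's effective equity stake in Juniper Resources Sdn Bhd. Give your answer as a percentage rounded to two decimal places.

92.80%

Sofia reaches Juniper along 4 paths.
Via Ardent: 76% × 30% = 22.8%.
Via Stratus: 100% × 29% = 29%.
Via Cobalt: 72% × 41% = 29.52%.
Via Stratus → Cobalt: 100% × 28% × 41% = 11.48%.
Total: 22.8% + 29% + 29.52% + 11.48% = 92.8%.
Rounded: 92.80%.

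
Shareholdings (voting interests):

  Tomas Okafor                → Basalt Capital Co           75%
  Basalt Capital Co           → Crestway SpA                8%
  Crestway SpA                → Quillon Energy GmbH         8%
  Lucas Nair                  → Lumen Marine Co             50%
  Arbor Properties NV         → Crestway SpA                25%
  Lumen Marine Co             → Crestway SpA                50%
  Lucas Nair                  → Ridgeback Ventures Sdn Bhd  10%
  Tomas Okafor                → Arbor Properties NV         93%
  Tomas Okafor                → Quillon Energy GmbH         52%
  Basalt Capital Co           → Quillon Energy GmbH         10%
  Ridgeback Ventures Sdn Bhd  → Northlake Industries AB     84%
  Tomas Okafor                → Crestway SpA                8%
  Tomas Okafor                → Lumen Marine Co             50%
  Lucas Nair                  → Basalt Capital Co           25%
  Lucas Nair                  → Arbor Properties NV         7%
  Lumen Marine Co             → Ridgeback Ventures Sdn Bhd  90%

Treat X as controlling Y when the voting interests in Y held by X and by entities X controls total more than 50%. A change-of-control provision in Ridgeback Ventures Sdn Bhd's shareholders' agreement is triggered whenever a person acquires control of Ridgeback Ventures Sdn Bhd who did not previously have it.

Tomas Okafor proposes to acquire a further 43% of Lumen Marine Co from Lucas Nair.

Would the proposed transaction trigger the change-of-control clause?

Yes

The purchase adds only to Tomas's holdings (Lucas's stake shrinks), so Tomas is the only person who could newly come to control Ridgeback.
Tomas holds 75% of Basalt, so Tomas controls Basalt.
Tomas holds 93% of Arbor, so Tomas controls Arbor.
Tomas and Basalt together hold 52% + 10% = 62% of Quillon, so Tomas controls Quillon.
Neither Tomas nor any entity Tomas controls holds any voting interest in Ridgeback.
So before the transaction, Tomas does not control Ridgeback.
After the purchase, Tomas's direct stake in Lumen rises to 50% + 43% = 93%, and Lucas's stake falls to 7%.
Tomas holds 93% of Lumen, so Tomas controls Lumen.
Lumen holds 90% of Ridgeback, so Tomas controls Ridgeback.
Tomas did not control Ridgeback before and does after, so the clause is triggered.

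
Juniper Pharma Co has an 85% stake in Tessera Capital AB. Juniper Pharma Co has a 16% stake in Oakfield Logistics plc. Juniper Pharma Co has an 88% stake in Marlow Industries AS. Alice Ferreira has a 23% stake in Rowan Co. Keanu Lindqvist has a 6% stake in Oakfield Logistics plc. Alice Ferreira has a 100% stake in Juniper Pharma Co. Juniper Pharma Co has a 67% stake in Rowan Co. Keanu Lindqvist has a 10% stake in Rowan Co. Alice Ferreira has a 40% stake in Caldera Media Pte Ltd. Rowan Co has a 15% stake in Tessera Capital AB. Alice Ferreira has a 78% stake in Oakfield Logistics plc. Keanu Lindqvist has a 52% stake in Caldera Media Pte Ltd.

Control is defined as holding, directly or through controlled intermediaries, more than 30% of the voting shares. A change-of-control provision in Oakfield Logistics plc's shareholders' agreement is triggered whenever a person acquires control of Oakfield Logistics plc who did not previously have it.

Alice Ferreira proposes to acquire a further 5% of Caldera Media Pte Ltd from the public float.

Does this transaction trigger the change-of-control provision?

No

The purchase changes only Alice's holdings, so Alice is the only person who could newly come to control Oakfield.
Alice holds 100% of Juniper, so Alice controls Juniper.
Juniper and Alice together hold 16% + 78% = 94% of Oakfield, so Alice controls Oakfield.
So Alice already controls Oakfield before the transaction.
After the purchase, Alice's direct stake in Caldera rises to 40% + 5% = 45%.
Alice controlled Oakfield already, so this is not a new person acquiring control; every other person's position is unchanged or reduced.
No new person acquires control, so the clause is not triggered.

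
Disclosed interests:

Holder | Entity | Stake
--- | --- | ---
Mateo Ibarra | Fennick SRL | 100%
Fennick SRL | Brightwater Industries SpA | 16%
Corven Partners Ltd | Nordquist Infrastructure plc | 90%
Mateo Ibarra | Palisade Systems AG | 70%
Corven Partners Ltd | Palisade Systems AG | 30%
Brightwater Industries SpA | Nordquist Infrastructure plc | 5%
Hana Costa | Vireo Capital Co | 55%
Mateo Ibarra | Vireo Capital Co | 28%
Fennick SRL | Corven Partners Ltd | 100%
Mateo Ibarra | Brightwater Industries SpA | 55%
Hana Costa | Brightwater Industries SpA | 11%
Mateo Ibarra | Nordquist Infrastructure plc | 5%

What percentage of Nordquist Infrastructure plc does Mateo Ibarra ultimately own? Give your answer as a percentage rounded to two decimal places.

Mateo reaches Nordquist along 4 paths.
Via Fennick → Corven: 100% × 100% × 90% = 90%.
Via Brightwater: 55% × 5% = 2.75%.
Via Fennick → Brightwater: 100% × 16% × 5% = 0.8%.
Direct stake: 5% = 5%.
Total: 90% + 2.75% + 0.8% + 5% = 98.55%.

98.55%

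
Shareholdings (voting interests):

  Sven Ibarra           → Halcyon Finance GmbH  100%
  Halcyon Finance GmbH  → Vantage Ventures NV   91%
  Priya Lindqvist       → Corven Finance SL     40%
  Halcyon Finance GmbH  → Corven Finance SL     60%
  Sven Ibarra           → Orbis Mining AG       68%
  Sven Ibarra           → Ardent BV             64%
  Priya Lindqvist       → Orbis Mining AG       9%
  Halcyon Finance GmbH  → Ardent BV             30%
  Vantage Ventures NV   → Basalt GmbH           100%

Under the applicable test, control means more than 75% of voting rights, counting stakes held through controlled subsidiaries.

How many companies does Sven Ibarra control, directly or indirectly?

4

Sven holds 100% of Halcyon, so Sven controls Halcyon.
Sven and Halcyon together hold 64% + 30% = 94% of Ardent, so Sven controls Ardent.
Halcyon holds 91% of Vantage, so Sven controls Vantage.
Vantage holds 100% of Basalt, so Sven controls Basalt.
No other company's threshold is met.
Sven controls 4 companies.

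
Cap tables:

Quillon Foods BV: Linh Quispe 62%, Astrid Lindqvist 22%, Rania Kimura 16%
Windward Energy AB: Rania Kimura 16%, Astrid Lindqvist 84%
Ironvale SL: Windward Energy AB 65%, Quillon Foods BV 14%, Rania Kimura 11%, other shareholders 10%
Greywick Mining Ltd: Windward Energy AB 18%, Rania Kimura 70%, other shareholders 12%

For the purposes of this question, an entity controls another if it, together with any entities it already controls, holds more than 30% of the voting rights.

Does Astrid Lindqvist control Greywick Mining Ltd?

No

Astrid holds 84% of Windward, so Astrid controls Windward.
Windward holds 65% of Ironvale, so Astrid controls Ironvale.
In Greywick, Astrid's side holds only 18%, not > 30%.
So Astrid does not control Greywick.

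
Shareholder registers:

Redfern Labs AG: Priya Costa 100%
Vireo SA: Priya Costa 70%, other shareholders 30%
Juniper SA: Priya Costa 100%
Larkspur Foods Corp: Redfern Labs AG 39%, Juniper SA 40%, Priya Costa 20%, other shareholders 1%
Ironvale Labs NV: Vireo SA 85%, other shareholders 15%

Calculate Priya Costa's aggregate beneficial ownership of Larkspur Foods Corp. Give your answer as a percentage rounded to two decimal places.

99.00%

Priya reaches Larkspur along 3 paths.
Via Redfern: 100% × 39% = 39%.
Via Juniper: 100% × 40% = 40%.
Direct stake: 20% = 20%.
Total: 39% + 40% + 20% = 99%.
Rounded: 99.00%.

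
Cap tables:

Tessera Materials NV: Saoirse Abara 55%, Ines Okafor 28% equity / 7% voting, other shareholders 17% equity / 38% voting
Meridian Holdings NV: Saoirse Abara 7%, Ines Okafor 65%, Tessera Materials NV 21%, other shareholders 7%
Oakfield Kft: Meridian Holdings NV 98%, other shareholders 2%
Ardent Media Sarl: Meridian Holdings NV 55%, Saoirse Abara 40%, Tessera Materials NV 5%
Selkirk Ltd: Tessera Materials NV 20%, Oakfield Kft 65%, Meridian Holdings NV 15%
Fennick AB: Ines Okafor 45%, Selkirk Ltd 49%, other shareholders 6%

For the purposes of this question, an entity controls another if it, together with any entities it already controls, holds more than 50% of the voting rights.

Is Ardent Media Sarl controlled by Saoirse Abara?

No

Saoirse holds 55% of Tessera, so Saoirse controls Tessera.
In Ardent, Saoirse's side holds only 40% + 5% = 45%, not > 50%.
So Saoirse does not control Ardent.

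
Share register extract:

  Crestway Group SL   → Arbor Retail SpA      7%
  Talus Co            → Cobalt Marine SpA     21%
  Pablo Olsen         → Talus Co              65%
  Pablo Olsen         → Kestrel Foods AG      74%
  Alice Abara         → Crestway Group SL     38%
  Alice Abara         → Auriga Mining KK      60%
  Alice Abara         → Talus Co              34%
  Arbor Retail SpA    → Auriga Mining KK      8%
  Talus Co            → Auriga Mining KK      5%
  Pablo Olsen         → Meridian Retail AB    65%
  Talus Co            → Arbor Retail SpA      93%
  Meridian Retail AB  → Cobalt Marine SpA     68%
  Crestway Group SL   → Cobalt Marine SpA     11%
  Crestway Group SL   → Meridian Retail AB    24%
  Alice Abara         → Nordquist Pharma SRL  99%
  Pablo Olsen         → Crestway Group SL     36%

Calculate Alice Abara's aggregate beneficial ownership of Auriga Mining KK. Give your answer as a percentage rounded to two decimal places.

64.44%

Alice reaches Auriga along 4 paths.
Via Talus: 34% × 5% = 1.7%.
Via Crestway → Arbor: 38% × 7% × 8% = 0.2128%.
Via Talus → Arbor: 34% × 93% × 8% = 2.5296%.
Direct stake: 60% = 60%.
Total: 1.7% + 0.2128% + 2.5296% + 60% = 64.4424%.
Rounded: 64.44%.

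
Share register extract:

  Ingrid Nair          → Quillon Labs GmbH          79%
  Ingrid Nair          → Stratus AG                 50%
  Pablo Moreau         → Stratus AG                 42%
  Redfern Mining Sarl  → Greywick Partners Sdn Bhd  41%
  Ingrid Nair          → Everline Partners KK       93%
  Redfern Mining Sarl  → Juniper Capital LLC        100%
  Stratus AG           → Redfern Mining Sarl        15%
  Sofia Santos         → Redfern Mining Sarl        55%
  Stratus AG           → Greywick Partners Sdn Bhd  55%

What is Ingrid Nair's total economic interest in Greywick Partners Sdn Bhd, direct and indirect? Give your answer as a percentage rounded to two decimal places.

30.58%

Ingrid reaches Greywick along 2 paths.
Via Stratus → Redfern: 50% × 15% × 41% = 3.075%.
Via Stratus: 50% × 55% = 27.5%.
Total: 3.075% + 27.5% = 30.575%.
Rounded: 30.58%.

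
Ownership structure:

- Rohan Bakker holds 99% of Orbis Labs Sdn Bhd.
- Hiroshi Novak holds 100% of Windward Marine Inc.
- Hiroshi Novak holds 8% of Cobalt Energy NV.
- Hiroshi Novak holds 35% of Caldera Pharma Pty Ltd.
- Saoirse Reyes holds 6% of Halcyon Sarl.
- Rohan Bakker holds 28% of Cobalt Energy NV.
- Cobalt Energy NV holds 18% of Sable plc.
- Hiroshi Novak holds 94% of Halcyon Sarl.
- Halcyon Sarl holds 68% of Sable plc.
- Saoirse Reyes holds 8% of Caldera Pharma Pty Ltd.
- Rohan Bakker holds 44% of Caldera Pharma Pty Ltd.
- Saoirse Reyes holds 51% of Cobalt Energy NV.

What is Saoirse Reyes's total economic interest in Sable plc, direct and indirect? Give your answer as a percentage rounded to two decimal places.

13.26%

Saoirse reaches Sable along 2 paths.
Via Halcyon: 6% × 68% = 4.08%.
Via Cobalt: 51% × 18% = 9.18%.
Total: 4.08% + 9.18% = 13.26%.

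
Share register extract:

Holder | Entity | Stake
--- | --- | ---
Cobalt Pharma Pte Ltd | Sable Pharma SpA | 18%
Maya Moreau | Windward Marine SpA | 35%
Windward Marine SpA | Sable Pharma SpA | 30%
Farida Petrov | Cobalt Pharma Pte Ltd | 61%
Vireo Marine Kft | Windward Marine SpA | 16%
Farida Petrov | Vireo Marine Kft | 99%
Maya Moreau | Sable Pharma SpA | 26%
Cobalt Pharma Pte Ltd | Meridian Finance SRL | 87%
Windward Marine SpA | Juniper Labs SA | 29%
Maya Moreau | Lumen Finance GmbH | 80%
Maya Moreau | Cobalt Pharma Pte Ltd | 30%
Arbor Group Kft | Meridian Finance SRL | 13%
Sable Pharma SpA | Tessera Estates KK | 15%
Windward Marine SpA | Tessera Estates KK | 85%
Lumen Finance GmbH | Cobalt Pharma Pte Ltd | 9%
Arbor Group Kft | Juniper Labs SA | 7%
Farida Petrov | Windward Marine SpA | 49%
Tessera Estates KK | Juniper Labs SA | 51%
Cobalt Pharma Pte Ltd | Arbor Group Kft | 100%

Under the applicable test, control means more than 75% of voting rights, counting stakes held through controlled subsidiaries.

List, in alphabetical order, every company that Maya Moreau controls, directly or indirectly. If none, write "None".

Maya holds 80% of Lumen, so Maya controls Lumen.
No other company's threshold is met.

Lumen Finance GmbH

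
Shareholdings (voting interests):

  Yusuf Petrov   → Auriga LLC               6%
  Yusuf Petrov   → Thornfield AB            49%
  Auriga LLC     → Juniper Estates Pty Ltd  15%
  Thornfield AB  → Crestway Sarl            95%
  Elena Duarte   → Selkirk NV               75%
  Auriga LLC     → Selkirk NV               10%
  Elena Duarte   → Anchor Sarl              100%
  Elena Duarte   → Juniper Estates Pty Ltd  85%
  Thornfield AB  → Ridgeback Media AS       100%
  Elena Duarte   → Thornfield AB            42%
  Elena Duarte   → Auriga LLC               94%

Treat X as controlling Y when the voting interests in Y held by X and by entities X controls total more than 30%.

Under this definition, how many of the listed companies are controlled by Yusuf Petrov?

3

Yusuf holds 49% of Thornfield, so Yusuf controls Thornfield.
Thornfield holds 100% of Ridgeback, so Yusuf controls Ridgeback.
Thornfield holds 95% of Crestway, so Yusuf controls Crestway.
No other company's threshold is met.
Yusuf controls 3 companies.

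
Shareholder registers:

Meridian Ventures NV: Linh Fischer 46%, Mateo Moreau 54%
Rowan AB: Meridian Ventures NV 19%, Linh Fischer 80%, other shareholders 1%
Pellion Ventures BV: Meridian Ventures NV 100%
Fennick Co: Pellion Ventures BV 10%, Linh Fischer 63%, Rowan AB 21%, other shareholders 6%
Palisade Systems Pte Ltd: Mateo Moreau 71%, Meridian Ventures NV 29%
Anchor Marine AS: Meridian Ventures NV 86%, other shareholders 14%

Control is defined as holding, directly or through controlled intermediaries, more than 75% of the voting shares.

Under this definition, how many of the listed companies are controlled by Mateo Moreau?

0

Mateo's largest direct stake is 71% in Palisade, which does not meet the threshold.
Mateo controls 0 companies.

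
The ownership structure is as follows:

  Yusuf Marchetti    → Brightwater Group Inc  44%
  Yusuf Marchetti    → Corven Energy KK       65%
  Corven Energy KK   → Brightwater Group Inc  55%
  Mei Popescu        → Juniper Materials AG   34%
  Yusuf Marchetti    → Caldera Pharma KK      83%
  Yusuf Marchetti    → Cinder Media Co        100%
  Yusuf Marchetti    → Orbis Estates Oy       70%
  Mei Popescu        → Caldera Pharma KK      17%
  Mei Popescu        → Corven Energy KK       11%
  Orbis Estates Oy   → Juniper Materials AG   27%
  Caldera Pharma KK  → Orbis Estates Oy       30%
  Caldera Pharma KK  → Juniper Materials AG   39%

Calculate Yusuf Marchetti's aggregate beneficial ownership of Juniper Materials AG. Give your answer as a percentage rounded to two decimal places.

57.99%

Yusuf reaches Juniper along 3 paths.
Via Caldera: 83% × 39% = 32.37%.
Via Caldera → Orbis: 83% × 30% × 27% = 6.723%.
Via Orbis: 70% × 27% = 18.9%.
Total: 32.37% + 6.723% + 18.9% = 57.993%.
Rounded: 57.99%.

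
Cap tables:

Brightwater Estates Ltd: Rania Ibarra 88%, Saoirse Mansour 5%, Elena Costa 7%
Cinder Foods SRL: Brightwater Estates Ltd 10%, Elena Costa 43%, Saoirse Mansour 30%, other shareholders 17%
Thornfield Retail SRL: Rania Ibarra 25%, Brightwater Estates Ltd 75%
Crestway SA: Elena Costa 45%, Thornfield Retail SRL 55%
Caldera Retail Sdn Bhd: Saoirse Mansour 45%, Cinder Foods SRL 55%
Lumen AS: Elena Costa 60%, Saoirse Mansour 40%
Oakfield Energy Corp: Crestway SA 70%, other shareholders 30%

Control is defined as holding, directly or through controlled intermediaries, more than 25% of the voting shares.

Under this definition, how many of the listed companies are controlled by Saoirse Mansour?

3

Saoirse holds 30% of Cinder, so Saoirse controls Cinder.
Saoirse and Cinder together hold 45% + 55% = 100% of Caldera, so Saoirse controls Caldera.
Saoirse holds 40% of Lumen, so Saoirse controls Lumen.
No other company's threshold is met.
Saoirse controls 3 companies.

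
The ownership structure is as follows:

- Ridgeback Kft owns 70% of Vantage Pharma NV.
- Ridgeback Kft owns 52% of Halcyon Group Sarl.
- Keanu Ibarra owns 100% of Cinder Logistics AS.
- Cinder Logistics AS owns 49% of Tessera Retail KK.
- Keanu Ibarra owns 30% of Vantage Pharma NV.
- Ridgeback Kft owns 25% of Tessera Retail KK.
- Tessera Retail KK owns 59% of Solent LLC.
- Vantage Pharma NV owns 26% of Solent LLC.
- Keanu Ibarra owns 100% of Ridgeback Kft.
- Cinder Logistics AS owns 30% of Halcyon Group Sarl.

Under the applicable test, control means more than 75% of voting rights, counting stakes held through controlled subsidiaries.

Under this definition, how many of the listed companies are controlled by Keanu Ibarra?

4

Keanu holds 100% of Cinder, so Keanu controls Cinder.
Keanu holds 100% of Ridgeback, so Keanu controls Ridgeback.
Ridgeback and Cinder together hold 52% + 30% = 82% of Halcyon, so Keanu controls Halcyon.
Keanu and Ridgeback together hold 30% + 70% = 100% of Vantage, so Keanu controls Vantage.
No other company's threshold is met.
Keanu controls 4 companies.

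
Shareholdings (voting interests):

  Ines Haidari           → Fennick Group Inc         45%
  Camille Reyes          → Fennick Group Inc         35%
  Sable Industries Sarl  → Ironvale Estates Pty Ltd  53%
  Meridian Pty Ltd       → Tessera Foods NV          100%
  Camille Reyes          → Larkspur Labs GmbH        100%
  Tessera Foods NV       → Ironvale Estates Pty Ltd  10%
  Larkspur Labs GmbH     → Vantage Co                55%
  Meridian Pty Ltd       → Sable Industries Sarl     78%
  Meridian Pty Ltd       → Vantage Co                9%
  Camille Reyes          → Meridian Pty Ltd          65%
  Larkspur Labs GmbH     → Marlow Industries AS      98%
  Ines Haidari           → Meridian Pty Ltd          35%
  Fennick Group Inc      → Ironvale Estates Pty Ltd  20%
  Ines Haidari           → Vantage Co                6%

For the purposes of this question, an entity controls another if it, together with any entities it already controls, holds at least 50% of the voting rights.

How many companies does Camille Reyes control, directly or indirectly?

7

Camille holds 65% of Meridian, so Camille controls Meridian.
Camille holds 100% of Larkspur, so Camille controls Larkspur.
Meridian holds 78% of Sable, so Camille controls Sable.
Meridian holds 100% of Tessera, so Camille controls Tessera.
Meridian and Larkspur together hold 9% + 55% = 64% of Vantage, so Camille controls Vantage.
Tessera and Sable together hold 10% + 53% = 63% of Ironvale, so Camille controls Ironvale.
Larkspur holds 98% of Marlow, so Camille controls Marlow.
No other company's threshold is met.
Camille controls 7 companies.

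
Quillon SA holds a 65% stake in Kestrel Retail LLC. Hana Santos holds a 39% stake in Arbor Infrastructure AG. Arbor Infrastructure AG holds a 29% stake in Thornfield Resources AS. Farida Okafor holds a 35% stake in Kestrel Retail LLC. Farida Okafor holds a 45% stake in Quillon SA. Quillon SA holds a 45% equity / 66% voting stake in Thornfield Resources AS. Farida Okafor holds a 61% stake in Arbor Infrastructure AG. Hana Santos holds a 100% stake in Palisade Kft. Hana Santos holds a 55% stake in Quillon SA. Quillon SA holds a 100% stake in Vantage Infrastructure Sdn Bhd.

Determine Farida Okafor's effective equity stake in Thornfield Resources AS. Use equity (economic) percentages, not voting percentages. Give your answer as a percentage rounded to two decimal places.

Farida reaches Thornfield along 2 paths.
Via Quillon: 45% × 45% = 20.25%.
Via Arbor: 61% × 29% = 17.69%.
Total: 20.25% + 17.69% = 37.94%.

37.94%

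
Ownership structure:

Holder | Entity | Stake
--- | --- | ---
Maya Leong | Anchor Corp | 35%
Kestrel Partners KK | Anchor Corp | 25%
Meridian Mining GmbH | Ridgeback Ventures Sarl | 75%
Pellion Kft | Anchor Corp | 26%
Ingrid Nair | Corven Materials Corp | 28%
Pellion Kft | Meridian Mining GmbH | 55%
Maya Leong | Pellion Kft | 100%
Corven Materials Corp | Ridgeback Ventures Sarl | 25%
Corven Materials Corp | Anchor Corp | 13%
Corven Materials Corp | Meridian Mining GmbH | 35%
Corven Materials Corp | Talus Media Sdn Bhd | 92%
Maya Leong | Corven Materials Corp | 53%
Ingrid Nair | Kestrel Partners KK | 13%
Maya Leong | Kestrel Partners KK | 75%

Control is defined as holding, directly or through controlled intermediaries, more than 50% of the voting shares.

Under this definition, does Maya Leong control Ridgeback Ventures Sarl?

Yes

Maya holds 100% of Pellion, so Maya controls Pellion.
Maya holds 53% of Corven, so Maya controls Corven.
Corven and Pellion together hold 35% + 55% = 90% of Meridian, so Maya controls Meridian.
Corven and Meridian together hold 25% + 75% = 100% of Ridgeback, so Maya controls Ridgeback.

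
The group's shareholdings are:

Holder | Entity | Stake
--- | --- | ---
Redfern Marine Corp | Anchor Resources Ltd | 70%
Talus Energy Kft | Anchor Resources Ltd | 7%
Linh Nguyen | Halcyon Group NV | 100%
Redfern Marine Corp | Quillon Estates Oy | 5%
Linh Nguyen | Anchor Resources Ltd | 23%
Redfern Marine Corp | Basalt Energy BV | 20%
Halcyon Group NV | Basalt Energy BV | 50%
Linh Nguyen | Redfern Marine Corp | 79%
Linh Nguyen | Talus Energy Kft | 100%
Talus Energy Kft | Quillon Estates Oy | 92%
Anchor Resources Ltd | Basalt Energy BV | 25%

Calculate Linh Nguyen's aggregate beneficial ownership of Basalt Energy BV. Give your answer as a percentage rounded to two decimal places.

Linh reaches Basalt along 5 paths.
Via Anchor: 23% × 25% = 5.75%.
Via Talus → Anchor: 100% × 7% × 25% = 1.75%.
Via Redfern → Anchor: 79% × 70% × 25% = 13.825%.
Via Halcyon: 100% × 50% = 50%.
Via Redfern: 79% × 20% = 15.8%.
Total: 5.75% + 1.75% + 13.825% + 50% + 15.8% = 87.125%.
Rounded: 87.13%.

87.13%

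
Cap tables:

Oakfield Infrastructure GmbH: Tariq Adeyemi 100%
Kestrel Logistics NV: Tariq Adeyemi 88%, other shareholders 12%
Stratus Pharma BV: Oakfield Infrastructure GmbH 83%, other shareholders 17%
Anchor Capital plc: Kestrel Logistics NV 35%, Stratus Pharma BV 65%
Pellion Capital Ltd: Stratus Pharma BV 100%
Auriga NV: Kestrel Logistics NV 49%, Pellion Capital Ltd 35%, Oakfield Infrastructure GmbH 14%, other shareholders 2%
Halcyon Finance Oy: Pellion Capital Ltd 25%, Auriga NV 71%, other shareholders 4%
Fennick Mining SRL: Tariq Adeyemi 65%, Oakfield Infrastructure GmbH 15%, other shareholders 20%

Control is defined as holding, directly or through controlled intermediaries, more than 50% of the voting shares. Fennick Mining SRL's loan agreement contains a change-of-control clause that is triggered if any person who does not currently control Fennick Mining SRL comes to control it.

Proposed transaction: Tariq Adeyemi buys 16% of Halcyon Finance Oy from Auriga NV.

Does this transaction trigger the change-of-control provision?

The purchase adds only to Tariq's holdings (Auriga's stake shrinks), so Tariq is the only person who could newly come to control Fennick.
Tariq holds 100% of Oakfield, so Tariq controls Oakfield.
Tariq and Oakfield together hold 65% + 15% = 80% of Fennick, so Tariq controls Fennick.
So Tariq already controls Fennick before the transaction.
After the purchase, Tariq holds 16% of Halcyon directly, and Auriga's stake falls to 55%.
Tariq controlled Fennick already, so this is not a new person acquiring control; every other person's position is unchanged or reduced.
No new person acquires control, so the clause is not triggered.

No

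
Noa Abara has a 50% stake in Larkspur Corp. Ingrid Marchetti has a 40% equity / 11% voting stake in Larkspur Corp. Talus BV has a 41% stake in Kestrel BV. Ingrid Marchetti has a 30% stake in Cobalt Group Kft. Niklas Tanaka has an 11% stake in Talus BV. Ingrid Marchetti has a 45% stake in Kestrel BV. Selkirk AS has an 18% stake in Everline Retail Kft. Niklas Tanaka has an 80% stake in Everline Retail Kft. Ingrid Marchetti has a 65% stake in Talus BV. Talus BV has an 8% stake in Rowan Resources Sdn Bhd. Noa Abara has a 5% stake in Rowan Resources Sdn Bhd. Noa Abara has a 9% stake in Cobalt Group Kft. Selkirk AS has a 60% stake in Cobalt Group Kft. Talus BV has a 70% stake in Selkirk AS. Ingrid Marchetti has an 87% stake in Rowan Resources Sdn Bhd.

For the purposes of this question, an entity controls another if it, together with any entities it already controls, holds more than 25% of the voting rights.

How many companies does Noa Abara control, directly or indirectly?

Noa holds 50% of Larkspur, so Noa controls Larkspur.
No other company's threshold is met.
Noa controls 1 company.

1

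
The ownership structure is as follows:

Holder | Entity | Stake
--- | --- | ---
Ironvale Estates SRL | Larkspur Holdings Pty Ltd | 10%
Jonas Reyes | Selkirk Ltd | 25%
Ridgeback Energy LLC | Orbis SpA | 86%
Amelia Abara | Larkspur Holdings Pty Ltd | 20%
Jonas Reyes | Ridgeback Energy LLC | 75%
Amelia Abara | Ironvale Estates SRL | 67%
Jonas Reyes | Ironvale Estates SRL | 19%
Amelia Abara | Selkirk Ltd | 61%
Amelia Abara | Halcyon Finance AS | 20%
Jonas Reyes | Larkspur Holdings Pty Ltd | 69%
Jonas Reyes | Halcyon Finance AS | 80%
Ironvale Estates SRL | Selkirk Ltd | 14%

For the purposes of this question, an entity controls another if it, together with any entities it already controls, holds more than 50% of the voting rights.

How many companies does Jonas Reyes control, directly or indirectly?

Jonas holds 75% of Ridgeback, so Jonas controls Ridgeback.
Jonas holds 80% of Halcyon, so Jonas controls Halcyon.
Jonas holds 69% of Larkspur, so Jonas controls Larkspur.
Ridgeback holds 86% of Orbis, so Jonas controls Orbis.
No other company's threshold is met.
Jonas controls 4 companies.

4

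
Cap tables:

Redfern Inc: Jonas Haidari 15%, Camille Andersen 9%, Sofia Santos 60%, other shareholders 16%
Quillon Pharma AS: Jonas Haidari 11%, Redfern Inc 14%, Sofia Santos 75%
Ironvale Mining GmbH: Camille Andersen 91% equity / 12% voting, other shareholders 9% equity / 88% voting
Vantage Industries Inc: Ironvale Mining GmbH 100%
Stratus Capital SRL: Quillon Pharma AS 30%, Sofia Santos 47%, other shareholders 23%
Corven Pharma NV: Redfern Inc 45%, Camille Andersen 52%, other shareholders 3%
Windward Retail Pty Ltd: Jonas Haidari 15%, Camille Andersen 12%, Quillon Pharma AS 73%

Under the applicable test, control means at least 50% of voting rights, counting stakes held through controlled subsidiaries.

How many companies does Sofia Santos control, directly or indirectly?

Sofia holds 60% of Redfern, so Sofia controls Redfern.
Redfern and Sofia together hold 14% + 75% = 89% of Quillon, so Sofia controls Quillon.
Quillon and Sofia together hold 30% + 47% = 77% of Stratus, so Sofia controls Stratus.
Quillon holds 73% of Windward, so Sofia controls Windward.
No other company's threshold is met.
Sofia controls 4 companies.

4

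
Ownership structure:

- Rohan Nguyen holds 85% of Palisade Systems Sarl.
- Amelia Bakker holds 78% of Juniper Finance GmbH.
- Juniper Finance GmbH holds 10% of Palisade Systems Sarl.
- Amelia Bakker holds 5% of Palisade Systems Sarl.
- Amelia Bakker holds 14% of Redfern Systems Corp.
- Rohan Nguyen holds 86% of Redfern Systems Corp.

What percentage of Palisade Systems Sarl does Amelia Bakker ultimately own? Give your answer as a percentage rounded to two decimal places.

Amelia reaches Palisade along 2 paths.
Direct stake: 5% = 5%.
Via Juniper: 78% × 10% = 7.8%.
Total: 5% + 7.8% = 12.8%.
Rounded: 12.80%.

12.80%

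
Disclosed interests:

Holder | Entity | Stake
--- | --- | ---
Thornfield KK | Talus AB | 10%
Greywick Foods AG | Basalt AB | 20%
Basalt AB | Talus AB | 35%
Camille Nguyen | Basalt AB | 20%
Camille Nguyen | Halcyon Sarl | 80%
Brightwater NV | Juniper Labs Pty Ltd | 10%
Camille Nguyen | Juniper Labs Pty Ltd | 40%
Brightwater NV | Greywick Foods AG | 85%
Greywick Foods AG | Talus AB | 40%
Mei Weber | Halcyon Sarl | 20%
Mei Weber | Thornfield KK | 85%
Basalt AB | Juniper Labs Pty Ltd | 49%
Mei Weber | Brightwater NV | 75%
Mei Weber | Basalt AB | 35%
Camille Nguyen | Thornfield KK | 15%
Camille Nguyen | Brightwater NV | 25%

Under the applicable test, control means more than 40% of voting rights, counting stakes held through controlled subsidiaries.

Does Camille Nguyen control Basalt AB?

No

Camille holds 80% of Halcyon, so Camille controls Halcyon.
In Basalt, Camille's side holds only 20%, not > 40%.
So Camille does not control Basalt.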